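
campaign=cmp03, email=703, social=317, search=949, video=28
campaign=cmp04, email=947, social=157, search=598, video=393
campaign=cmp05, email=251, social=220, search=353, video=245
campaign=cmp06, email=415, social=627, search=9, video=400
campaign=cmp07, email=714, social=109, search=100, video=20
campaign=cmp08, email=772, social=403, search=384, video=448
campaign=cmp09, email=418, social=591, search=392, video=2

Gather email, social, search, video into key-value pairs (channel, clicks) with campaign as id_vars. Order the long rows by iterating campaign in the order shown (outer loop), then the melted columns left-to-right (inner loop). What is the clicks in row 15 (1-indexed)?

9

28 rows total (7 × 4). Row 15: index ⌊(15-1)/4⌋ = 3 into campaign → cmp06; (15-1) mod 4 = 2 into the melted columns → search.
So row 15 is (cmp06, search, 9); clicks = 9.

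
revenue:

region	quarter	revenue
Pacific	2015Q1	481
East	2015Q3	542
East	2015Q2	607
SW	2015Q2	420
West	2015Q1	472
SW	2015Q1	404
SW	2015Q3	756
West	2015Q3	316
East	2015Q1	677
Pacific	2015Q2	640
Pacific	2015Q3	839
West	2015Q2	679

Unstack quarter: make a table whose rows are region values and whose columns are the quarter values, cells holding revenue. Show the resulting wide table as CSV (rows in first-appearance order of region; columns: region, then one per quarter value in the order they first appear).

Columns: region plus the 3 distinct quarter values (2015Q1, 2015Q3, 2015Q2).
For example, row Pacific column 2015Q1 takes revenue=481 from the long row (Pacific, 2015Q1).

region,2015Q1,2015Q3,2015Q2
Pacific,481,839,640
East,677,542,607
SW,404,756,420
West,472,316,679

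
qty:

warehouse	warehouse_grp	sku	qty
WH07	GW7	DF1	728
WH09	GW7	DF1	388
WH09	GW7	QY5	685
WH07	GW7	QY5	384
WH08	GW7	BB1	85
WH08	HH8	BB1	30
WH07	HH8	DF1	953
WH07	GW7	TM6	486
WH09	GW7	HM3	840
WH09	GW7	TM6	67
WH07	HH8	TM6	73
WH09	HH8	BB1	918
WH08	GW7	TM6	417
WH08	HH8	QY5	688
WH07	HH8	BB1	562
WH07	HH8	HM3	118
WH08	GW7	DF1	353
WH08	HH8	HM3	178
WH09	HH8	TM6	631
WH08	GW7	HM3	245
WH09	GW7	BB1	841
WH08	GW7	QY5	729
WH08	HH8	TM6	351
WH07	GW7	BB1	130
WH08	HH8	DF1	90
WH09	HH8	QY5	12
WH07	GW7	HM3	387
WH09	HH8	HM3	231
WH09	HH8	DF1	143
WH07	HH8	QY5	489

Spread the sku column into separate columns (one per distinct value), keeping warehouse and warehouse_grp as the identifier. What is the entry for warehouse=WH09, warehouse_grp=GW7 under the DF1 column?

Wide layout: rows indexed by warehouse and warehouse_grp, columns are the 5 distinct sku values (DF1, QY5, BB1, TM6, HM3).
Cell (warehouse=WH09, warehouse_grp=GW7, sku=DF1) draws from the long row where warehouse=WH09, warehouse_grp=GW7 and sku=DF1, which has qty=388.

388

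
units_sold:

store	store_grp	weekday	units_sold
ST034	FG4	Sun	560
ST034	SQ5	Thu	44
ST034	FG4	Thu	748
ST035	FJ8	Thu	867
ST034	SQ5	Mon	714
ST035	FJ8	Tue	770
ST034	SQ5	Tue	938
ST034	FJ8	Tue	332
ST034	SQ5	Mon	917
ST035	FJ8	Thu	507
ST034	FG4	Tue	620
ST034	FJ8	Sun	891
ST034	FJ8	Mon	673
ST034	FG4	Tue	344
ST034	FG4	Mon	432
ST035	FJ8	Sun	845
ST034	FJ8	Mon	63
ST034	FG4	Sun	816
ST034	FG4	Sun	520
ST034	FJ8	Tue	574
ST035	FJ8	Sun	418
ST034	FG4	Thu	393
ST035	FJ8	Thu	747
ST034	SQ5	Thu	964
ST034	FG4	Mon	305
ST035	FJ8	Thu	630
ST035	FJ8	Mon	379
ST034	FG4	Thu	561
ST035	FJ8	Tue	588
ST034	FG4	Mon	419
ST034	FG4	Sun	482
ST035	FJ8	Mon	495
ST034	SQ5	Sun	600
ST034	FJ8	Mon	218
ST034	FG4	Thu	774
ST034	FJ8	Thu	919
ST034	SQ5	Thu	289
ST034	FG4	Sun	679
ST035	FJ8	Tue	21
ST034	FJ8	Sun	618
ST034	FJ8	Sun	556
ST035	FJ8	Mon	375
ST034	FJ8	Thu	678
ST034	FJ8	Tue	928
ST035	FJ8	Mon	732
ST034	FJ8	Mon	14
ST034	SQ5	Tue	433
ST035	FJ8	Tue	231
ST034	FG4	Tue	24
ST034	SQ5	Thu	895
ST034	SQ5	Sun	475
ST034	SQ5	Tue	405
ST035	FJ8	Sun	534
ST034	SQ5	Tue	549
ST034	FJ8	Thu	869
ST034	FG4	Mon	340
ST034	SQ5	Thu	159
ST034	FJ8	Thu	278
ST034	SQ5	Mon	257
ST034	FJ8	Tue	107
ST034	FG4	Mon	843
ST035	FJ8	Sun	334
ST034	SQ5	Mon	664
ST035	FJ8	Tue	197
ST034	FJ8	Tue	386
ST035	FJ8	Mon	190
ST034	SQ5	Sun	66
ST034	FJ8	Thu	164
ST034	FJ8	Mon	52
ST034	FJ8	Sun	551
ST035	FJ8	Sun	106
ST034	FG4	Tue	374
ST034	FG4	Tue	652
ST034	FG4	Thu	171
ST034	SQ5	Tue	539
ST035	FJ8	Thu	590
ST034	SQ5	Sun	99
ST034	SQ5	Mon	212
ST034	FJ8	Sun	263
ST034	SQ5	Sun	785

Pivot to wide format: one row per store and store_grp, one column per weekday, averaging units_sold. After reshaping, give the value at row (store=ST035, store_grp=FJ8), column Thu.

Rows with store=ST035, store_grp=FJ8 and weekday=Thu: units_sold values are 867, 507, 747, 630, 590.
(867 + 507 + 747 + 630 + 590) / 5 = 668.20.

668.20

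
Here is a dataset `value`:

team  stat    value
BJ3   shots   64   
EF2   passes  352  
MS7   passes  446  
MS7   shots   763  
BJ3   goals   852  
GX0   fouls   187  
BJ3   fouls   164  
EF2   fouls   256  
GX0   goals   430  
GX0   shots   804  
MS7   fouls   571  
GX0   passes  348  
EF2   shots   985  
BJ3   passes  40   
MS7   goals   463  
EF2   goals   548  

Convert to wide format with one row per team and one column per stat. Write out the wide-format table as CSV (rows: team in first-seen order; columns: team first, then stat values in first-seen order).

team,shots,passes,goals,fouls
BJ3,64,40,852,164
EF2,985,352,548,256
MS7,763,446,463,571
GX0,804,348,430,187

Columns: team plus the 4 distinct stat values (shots, passes, goals, fouls).
For example, row BJ3 column shots takes value=64 from the long row (BJ3, shots).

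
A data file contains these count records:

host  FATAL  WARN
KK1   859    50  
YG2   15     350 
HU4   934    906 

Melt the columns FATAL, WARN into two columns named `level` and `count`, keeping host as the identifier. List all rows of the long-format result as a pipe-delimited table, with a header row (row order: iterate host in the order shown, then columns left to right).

| host | level | count |
| KK1 | FATAL | 859 |
| KK1 | WARN | 50 |
| YG2 | FATAL | 15 |
| YG2 | WARN | 350 |
| HU4 | FATAL | 934 |
| HU4 | WARN | 906 |

Each (host, column) pair becomes one row: 3 × 2 = 6 rows.
For example, (KK1, FATAL) → count=859.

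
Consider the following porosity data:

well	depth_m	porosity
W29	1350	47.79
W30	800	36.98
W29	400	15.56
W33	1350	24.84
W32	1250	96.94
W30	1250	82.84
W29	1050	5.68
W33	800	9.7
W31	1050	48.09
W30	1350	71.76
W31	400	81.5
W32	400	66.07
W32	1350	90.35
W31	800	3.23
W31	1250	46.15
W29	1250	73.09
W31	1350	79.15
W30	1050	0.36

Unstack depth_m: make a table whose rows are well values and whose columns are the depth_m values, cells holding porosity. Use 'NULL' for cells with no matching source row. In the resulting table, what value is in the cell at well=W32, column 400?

66.07

The long row with well=W32, depth_m=400 has porosity=66.07.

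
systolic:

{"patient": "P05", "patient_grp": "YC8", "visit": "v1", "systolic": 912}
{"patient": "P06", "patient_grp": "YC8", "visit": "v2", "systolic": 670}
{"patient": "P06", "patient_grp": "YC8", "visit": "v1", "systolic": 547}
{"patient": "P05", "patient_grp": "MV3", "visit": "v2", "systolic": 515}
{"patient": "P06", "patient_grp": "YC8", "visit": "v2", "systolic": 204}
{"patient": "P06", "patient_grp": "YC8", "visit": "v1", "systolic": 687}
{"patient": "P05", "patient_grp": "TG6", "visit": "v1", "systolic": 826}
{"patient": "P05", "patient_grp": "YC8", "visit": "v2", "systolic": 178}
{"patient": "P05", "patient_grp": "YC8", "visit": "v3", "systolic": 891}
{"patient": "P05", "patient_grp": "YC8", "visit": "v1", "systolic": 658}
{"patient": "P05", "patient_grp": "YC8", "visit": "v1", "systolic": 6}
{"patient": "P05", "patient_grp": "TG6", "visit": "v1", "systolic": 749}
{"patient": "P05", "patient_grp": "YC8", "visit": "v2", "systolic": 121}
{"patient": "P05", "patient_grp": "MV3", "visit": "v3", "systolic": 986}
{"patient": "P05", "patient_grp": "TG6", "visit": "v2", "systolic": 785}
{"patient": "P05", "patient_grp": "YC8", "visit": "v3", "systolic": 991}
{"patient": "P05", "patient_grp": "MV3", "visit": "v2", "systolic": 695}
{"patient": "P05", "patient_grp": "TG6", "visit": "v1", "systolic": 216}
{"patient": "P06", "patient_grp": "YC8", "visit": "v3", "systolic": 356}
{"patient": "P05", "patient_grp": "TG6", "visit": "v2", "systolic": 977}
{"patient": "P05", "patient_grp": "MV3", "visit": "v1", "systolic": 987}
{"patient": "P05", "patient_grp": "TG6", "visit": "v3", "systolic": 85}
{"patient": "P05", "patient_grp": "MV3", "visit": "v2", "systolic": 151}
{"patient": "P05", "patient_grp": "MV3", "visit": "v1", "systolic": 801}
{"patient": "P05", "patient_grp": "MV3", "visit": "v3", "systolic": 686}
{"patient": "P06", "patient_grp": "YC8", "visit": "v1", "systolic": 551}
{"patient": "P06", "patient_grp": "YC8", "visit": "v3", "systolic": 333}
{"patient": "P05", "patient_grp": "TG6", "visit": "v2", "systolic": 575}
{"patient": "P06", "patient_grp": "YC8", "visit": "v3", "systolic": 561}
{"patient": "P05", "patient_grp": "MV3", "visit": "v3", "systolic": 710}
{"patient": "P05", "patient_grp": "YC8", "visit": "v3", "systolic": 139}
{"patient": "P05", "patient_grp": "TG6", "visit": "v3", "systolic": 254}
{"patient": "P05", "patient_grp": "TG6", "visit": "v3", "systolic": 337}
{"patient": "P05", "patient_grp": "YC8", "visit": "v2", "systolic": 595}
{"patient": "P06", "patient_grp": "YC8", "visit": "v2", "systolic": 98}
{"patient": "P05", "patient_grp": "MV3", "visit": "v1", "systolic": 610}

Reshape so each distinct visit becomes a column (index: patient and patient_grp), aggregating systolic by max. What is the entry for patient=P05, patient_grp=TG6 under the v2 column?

977

Rows with patient=P05, patient_grp=TG6 and visit=v2: systolic values are 785, 977, 575.
max(785, 977, 575) = 977.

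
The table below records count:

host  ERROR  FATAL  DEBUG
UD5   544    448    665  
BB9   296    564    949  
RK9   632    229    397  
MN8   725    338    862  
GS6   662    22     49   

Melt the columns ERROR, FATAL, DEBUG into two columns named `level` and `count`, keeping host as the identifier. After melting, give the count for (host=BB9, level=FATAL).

564

Unpivoting turns each (host, wide-column) pair into one long row.
The wide cell at row BB9, column FATAL holds 564, so the long row (BB9, FATAL) has count=564.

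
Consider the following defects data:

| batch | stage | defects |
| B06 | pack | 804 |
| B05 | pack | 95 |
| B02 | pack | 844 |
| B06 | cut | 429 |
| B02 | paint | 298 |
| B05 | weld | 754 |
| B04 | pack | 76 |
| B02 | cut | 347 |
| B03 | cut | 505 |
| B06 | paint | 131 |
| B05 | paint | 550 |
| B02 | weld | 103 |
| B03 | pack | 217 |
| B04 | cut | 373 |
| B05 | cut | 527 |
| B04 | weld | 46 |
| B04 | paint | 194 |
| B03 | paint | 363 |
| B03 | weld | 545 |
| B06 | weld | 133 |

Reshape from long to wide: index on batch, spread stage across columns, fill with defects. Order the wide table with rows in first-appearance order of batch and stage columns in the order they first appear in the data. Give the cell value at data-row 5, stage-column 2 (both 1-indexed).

505

With rows in first-appearance order of batch, row 5 is batch=B03. stage columns in first-appearance order: pack, cut, paint, weld; column 2 is cut.
Long rows with batch=B03, stage=cut: defects = 505.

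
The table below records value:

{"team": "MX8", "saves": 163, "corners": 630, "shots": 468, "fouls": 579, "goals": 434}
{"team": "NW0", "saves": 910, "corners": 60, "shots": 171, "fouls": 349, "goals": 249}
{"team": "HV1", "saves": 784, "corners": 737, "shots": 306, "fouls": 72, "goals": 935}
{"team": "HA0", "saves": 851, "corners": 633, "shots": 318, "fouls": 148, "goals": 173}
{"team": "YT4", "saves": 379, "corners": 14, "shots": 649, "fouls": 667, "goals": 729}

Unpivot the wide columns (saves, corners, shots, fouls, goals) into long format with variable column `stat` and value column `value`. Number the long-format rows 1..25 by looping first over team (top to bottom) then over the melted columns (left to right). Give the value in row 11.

25 rows total (5 × 5). Row 11: index ⌊(11-1)/5⌋ = 2 into team → HV1; (11-1) mod 5 = 0 into the melted columns → saves.
So row 11 is (HV1, saves, 784); value = 784.

784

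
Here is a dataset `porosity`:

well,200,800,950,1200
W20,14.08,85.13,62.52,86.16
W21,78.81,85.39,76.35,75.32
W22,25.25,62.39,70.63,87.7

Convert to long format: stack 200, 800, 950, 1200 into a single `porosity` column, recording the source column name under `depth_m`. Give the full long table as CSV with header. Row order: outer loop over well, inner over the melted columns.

Each (well, column) pair becomes one row: 3 × 4 = 12 rows.
For example, (W20, 200) → porosity=14.08.

well,depth_m,porosity
W20,200,14.08
W20,800,85.13
W20,950,62.52
W20,1200,86.16
W21,200,78.81
W21,800,85.39
W21,950,76.35
W21,1200,75.32
W22,200,25.25
W22,800,62.39
W22,950,70.63
W22,1200,87.7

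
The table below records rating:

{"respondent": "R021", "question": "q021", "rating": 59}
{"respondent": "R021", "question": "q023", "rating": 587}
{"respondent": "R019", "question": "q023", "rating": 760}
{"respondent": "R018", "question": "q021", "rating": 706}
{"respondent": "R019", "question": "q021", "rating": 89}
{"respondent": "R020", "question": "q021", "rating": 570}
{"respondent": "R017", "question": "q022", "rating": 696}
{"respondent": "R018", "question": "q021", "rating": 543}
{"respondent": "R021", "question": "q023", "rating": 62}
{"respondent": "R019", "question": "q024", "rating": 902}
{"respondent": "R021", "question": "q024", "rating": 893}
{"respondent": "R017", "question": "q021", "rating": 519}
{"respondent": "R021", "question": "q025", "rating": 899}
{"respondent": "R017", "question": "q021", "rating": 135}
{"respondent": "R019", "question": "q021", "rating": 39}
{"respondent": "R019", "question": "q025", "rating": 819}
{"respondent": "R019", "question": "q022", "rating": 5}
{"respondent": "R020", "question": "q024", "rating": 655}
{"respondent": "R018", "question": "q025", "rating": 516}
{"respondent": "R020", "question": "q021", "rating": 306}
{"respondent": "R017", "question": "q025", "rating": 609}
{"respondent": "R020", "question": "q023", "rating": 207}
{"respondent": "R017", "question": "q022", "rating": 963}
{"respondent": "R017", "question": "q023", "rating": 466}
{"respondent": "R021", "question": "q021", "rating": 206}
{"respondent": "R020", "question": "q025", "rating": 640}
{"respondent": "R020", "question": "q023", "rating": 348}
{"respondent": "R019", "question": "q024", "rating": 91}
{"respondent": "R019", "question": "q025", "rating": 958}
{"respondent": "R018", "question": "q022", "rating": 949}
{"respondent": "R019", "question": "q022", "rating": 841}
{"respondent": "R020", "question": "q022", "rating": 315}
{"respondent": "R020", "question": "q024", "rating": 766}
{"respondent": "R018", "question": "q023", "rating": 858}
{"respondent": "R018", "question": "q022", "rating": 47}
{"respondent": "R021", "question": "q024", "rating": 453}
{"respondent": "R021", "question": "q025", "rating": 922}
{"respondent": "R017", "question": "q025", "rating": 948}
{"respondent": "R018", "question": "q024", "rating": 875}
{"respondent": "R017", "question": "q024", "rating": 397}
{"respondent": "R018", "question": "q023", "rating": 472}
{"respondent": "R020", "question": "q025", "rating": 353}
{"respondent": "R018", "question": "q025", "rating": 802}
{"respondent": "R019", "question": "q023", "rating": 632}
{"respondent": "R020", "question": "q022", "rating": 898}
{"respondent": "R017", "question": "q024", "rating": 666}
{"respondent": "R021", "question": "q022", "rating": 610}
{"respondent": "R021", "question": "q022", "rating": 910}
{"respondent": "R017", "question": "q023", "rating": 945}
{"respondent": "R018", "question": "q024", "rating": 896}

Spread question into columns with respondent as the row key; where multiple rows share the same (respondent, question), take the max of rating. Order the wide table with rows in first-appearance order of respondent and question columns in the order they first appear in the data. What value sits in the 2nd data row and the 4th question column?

902

With rows in first-appearance order of respondent, row 2 is respondent=R019. question columns in first-appearance order: q021, q023, q022, q024, q025; column 4 is q024.
Long rows with respondent=R019, question=q024: max(902, 91) = 902.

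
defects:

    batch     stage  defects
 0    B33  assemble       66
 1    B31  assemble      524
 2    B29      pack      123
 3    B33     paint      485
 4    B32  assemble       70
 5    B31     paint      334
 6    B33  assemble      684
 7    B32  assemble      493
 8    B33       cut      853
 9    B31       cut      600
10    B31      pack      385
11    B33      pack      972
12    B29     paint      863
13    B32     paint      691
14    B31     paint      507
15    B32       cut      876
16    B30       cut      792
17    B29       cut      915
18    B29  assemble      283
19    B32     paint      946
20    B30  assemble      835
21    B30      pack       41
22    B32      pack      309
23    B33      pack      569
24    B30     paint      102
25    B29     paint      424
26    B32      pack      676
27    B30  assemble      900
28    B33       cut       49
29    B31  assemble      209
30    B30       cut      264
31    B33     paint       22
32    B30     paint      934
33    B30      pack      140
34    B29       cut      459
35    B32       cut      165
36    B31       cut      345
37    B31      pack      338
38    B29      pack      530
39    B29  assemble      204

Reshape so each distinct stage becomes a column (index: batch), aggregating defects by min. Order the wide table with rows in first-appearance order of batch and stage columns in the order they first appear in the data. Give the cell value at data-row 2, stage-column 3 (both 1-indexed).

With rows in first-appearance order of batch, row 2 is batch=B31. stage columns in first-appearance order: assemble, pack, paint, cut; column 3 is paint.
Long rows with batch=B31, stage=paint: min(334, 507) = 334.

334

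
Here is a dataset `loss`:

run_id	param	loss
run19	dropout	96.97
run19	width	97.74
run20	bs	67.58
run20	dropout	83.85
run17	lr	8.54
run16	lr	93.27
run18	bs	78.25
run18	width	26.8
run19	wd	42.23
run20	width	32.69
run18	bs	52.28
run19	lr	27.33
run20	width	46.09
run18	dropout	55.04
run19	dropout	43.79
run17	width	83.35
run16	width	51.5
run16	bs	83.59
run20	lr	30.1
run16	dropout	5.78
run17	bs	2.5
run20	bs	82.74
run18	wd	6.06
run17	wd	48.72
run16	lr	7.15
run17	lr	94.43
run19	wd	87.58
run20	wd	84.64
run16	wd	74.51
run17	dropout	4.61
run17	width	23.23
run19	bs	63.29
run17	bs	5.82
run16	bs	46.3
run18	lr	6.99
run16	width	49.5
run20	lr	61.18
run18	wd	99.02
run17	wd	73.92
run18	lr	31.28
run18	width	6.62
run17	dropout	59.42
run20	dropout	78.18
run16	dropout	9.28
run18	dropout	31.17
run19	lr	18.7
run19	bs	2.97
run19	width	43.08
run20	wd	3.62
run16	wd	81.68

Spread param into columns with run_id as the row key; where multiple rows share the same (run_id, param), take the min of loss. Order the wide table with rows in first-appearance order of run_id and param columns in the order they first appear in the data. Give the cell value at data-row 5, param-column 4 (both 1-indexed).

6.99

With rows in first-appearance order of run_id, row 5 is run_id=run18. param columns in first-appearance order: dropout, width, bs, lr, wd; column 4 is lr.
Long rows with run_id=run18, param=lr: min(6.99, 31.28) = 6.99.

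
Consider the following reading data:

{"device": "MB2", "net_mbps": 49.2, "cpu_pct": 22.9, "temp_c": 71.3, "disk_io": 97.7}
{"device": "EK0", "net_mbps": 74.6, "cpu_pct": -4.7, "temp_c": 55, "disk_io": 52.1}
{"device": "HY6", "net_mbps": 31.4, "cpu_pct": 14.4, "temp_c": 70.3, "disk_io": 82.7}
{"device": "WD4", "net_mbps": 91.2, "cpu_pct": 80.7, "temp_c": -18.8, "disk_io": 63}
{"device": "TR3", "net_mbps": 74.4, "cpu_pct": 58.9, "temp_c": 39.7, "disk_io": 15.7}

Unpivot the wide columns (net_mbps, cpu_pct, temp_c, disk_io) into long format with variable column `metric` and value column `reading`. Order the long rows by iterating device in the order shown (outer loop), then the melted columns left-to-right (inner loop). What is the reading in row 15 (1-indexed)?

20 rows total (5 × 4). Row 15: index ⌊(15-1)/4⌋ = 3 into device → WD4; (15-1) mod 4 = 2 into the melted columns → temp_c.
So row 15 is (WD4, temp_c, -18.8); reading = -18.8.

-18.8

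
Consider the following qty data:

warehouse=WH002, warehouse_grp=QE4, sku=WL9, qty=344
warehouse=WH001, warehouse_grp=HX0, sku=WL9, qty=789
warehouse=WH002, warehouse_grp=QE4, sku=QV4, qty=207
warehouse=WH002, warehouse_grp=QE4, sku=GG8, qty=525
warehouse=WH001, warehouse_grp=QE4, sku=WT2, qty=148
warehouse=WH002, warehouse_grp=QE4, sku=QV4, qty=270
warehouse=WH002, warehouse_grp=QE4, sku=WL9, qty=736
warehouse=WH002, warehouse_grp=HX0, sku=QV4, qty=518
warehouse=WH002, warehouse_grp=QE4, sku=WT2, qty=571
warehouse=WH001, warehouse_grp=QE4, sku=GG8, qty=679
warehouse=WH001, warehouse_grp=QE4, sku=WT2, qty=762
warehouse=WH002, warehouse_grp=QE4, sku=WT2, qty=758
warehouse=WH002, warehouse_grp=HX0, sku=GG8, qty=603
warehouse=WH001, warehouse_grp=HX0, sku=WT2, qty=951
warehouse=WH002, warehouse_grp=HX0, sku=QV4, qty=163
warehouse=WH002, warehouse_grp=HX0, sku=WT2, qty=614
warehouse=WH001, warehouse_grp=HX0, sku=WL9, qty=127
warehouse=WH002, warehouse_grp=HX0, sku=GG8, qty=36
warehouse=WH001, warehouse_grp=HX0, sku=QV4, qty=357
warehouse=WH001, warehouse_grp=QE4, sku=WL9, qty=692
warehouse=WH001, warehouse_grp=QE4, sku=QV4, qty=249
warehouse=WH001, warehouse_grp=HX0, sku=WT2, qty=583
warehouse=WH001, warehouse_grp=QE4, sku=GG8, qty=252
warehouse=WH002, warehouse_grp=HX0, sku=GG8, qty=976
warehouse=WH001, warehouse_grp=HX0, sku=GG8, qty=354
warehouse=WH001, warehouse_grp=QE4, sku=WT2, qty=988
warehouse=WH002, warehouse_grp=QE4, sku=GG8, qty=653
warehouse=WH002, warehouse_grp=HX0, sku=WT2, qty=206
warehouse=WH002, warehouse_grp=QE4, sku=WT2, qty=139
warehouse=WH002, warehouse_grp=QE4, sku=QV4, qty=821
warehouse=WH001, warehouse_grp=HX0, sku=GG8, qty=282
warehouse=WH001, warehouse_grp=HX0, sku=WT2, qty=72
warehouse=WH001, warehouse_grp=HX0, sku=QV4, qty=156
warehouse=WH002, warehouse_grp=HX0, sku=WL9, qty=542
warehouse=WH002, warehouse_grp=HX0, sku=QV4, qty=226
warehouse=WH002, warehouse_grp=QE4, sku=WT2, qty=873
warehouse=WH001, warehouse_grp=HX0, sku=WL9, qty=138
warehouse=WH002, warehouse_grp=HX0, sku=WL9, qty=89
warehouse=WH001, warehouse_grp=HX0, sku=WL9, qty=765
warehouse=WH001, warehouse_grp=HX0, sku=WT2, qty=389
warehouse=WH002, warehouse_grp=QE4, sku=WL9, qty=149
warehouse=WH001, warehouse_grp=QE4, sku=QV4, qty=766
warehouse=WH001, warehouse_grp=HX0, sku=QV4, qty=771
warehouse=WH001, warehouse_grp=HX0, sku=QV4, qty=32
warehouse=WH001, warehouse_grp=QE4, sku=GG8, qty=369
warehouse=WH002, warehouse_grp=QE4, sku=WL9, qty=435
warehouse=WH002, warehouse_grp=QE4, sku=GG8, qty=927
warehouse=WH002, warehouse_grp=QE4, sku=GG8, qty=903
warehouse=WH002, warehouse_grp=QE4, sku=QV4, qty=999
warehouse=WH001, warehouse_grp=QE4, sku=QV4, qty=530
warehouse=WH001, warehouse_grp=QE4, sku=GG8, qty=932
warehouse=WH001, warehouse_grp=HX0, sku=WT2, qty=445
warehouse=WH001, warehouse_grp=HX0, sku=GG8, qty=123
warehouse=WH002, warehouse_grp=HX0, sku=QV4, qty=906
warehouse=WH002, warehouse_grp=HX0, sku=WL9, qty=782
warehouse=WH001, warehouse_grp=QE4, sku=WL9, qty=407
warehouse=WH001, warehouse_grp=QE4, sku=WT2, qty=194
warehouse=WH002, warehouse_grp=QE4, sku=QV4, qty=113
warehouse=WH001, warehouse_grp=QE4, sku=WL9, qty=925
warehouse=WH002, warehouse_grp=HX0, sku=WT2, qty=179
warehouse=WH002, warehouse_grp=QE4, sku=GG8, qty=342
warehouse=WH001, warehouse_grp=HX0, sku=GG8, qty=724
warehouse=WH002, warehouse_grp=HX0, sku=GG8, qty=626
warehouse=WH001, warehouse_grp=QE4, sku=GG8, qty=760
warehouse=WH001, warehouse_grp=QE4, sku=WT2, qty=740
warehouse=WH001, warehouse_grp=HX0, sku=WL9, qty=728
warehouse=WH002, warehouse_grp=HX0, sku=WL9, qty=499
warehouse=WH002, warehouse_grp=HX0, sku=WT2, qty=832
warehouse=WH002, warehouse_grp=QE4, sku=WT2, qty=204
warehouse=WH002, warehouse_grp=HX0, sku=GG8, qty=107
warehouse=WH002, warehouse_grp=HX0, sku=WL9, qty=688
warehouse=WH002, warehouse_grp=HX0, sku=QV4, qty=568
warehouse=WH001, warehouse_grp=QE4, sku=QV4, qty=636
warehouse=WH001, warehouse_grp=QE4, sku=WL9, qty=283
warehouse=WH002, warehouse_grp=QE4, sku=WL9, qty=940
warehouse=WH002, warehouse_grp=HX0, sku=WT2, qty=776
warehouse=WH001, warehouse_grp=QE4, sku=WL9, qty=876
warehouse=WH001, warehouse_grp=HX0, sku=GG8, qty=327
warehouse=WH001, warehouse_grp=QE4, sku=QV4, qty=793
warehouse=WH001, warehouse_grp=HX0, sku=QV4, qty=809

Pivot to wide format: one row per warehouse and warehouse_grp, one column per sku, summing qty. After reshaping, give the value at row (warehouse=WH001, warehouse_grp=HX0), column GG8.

1810

Rows with warehouse=WH001, warehouse_grp=HX0 and sku=GG8: qty values are 354, 282, 123, 724, 327.
354 + 282 + 123 + 724 + 327 = 1810.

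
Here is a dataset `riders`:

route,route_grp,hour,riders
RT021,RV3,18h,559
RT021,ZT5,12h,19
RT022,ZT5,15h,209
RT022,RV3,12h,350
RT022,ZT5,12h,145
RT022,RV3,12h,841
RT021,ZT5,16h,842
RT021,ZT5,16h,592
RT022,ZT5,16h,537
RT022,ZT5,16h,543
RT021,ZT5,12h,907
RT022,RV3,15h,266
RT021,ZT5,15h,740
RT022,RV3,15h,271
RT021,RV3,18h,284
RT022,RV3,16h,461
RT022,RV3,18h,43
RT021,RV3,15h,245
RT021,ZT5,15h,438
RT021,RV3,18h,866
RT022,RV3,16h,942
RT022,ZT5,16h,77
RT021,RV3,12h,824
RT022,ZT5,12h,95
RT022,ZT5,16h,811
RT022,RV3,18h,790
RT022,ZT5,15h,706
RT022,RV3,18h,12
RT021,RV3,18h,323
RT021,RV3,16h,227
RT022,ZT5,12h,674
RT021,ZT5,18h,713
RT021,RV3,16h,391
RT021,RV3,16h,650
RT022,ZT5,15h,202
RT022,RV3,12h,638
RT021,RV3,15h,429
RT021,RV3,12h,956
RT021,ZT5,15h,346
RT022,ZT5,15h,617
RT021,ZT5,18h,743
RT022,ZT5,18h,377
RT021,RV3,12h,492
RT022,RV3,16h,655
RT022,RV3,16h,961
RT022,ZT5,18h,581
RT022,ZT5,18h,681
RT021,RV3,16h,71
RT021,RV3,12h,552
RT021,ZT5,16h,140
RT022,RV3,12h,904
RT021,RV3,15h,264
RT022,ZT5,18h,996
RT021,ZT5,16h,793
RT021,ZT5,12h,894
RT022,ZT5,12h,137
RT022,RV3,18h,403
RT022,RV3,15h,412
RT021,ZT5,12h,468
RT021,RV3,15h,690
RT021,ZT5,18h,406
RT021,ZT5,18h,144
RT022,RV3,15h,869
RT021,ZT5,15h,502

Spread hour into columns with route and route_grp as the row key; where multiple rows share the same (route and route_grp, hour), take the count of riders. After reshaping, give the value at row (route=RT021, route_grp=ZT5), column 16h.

4

Rows with route=RT021, route_grp=ZT5 and hour=16h: riders values are 842, 592, 140, 793.
4 rows match — count = 4.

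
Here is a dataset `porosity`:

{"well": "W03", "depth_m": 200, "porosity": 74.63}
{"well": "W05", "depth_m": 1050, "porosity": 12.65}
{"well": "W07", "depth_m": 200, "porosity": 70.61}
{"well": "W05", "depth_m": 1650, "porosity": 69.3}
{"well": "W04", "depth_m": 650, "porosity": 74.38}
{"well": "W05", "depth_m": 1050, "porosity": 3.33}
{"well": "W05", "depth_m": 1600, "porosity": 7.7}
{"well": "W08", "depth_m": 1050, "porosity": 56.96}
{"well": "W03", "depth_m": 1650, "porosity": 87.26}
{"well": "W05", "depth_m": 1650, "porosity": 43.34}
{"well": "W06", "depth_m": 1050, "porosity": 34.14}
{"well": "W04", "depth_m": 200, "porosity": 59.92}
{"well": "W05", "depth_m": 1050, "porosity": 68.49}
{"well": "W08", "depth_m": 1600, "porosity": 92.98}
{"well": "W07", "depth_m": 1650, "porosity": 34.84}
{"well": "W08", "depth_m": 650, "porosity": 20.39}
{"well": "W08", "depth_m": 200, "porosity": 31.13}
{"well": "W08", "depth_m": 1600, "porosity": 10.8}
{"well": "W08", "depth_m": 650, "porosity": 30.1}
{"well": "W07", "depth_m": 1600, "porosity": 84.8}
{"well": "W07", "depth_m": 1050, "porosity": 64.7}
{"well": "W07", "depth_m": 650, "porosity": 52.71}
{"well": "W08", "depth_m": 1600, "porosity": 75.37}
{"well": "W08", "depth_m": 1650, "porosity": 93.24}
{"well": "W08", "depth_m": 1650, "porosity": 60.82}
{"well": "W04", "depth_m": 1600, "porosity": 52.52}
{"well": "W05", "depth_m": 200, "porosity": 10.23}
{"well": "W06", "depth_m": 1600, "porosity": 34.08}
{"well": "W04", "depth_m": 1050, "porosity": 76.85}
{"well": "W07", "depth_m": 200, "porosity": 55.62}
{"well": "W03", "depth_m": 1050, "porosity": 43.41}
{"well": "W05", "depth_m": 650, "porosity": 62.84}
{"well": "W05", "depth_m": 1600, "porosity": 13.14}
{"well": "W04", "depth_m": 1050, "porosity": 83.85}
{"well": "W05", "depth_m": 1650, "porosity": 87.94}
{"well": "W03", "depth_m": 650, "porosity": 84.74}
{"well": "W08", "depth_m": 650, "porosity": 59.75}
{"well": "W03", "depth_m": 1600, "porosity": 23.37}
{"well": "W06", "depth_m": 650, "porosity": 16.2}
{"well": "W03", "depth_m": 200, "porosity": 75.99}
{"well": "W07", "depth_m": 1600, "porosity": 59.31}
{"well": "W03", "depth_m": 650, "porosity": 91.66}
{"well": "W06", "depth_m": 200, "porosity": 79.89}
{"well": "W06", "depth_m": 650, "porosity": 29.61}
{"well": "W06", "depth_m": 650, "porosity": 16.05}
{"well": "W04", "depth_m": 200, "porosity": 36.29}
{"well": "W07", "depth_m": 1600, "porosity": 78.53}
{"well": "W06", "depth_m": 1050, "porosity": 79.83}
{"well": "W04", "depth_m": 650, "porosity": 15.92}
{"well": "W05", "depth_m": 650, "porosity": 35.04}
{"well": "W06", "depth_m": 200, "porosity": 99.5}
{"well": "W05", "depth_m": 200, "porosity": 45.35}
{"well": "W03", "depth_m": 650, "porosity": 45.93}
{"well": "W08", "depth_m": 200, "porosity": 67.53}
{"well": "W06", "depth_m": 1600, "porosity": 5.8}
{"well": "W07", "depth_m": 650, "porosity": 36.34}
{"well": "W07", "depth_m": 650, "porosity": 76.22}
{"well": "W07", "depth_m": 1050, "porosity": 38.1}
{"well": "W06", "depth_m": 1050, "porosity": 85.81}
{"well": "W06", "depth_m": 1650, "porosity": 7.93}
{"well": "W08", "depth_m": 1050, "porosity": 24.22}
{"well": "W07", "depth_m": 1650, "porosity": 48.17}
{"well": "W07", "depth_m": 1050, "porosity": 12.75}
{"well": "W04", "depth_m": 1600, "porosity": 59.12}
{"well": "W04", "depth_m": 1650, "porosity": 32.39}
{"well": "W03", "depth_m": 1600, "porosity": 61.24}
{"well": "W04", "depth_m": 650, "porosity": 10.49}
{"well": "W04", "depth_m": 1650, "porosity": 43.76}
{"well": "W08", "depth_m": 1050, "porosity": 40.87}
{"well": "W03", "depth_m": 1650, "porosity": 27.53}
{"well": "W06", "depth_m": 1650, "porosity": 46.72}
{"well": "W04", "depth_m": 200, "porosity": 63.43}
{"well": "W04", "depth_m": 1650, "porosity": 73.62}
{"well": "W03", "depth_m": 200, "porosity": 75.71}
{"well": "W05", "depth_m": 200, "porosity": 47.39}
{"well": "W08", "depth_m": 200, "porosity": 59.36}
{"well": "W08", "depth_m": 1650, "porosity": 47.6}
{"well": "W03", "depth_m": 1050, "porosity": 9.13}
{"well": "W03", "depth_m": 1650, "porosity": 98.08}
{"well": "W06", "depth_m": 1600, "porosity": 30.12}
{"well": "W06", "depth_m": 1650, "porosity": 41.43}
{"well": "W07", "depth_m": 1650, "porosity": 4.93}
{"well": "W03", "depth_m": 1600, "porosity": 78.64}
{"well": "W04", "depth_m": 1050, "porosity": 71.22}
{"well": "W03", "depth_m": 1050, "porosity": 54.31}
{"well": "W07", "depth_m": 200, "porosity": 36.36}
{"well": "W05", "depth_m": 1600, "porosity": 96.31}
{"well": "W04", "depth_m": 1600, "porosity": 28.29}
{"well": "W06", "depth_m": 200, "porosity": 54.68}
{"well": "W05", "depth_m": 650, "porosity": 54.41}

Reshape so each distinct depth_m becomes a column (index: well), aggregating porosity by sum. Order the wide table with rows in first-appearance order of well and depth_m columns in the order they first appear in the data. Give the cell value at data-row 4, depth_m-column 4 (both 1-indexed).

100.79

With rows in first-appearance order of well, row 4 is well=W04. depth_m columns in first-appearance order: 200, 1050, 1650, 650, 1600; column 4 is 650.
Long rows with well=W04, depth_m=650: 74.38 + 15.92 + 10.49 = 100.79.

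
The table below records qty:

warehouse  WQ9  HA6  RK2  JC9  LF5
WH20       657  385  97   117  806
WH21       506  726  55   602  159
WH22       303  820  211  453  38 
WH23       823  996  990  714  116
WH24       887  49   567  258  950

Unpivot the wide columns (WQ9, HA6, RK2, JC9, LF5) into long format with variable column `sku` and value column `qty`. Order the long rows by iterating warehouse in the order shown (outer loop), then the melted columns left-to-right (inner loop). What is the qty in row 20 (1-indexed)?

116

25 rows total (5 × 5). Row 20: index ⌊(20-1)/5⌋ = 3 into warehouse → WH23; (20-1) mod 5 = 4 into the melted columns → LF5.
So row 20 is (WH23, LF5, 116); qty = 116.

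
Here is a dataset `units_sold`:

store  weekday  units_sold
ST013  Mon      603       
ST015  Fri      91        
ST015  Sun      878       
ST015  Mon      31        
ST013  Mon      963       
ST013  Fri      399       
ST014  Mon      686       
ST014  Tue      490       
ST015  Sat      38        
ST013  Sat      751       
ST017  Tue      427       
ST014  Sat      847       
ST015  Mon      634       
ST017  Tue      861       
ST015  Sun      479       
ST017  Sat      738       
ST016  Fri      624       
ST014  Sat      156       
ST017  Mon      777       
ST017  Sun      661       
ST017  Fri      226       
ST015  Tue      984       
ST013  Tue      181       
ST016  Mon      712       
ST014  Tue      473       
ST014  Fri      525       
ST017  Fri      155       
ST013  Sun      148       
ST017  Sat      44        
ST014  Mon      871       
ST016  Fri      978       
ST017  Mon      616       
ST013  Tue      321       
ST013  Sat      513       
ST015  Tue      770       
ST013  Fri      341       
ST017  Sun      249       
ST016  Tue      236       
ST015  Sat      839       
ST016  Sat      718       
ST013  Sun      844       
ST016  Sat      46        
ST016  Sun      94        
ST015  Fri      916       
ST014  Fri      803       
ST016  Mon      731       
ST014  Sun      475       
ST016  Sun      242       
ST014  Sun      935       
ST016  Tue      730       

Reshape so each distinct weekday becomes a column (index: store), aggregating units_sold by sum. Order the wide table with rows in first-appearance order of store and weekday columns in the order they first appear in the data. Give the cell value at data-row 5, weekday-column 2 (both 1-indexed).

1602

With rows in first-appearance order of store, row 5 is store=ST016. weekday columns in first-appearance order: Mon, Fri, Sun, Tue, Sat; column 2 is Fri.
Long rows with store=ST016, weekday=Fri: 624 + 978 = 1602.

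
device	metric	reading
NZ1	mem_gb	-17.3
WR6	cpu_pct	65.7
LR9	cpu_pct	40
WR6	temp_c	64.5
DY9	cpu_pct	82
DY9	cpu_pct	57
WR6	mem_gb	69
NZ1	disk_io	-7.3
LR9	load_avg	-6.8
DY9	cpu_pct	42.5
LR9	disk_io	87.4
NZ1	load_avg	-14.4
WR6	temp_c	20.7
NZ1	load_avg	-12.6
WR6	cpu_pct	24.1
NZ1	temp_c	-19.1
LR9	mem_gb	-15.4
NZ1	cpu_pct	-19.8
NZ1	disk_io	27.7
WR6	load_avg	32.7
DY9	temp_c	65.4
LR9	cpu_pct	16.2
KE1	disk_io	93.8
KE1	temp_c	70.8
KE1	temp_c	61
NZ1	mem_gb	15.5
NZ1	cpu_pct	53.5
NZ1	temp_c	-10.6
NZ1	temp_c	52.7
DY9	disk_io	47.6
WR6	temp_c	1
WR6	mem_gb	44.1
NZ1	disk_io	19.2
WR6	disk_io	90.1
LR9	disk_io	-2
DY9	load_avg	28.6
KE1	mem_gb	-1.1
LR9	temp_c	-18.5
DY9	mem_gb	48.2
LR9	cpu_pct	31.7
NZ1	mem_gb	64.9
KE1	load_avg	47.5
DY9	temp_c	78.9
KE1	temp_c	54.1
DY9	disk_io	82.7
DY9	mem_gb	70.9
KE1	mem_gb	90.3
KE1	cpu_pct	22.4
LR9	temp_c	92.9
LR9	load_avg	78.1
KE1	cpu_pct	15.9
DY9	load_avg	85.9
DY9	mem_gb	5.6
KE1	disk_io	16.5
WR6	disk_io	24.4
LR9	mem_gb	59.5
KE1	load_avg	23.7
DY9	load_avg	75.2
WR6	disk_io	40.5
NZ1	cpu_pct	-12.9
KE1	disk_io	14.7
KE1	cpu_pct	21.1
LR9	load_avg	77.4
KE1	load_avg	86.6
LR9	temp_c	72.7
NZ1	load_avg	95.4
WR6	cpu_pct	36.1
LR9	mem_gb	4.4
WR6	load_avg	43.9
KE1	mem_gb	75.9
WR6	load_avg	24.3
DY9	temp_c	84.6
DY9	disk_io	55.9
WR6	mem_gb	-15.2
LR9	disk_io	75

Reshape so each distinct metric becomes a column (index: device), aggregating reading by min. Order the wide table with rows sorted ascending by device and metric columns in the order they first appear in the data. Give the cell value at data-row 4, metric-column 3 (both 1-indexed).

-19.1

With rows sorted ascending by device, row 4 is device=NZ1. metric columns in first-appearance order: mem_gb, cpu_pct, temp_c, disk_io, load_avg; column 3 is temp_c.
Long rows with device=NZ1, metric=temp_c: min(-19.1, -10.6, 52.7) = -19.1.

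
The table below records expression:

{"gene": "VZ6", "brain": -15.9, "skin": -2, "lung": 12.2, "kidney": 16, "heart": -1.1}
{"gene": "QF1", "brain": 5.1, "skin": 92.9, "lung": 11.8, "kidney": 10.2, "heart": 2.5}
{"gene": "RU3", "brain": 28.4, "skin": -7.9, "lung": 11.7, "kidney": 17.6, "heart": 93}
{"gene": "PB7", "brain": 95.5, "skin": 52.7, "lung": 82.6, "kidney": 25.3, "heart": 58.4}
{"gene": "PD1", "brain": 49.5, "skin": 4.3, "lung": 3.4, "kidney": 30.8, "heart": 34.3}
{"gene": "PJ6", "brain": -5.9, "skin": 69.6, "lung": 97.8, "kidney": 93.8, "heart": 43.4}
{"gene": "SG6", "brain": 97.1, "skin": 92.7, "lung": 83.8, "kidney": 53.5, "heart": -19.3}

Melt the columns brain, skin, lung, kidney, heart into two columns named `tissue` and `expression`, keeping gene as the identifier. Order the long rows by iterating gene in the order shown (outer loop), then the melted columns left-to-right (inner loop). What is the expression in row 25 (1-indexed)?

34.3

35 rows total (7 × 5). Row 25: index ⌊(25-1)/5⌋ = 4 into gene → PD1; (25-1) mod 5 = 4 into the melted columns → heart.
So row 25 is (PD1, heart, 34.3); expression = 34.3.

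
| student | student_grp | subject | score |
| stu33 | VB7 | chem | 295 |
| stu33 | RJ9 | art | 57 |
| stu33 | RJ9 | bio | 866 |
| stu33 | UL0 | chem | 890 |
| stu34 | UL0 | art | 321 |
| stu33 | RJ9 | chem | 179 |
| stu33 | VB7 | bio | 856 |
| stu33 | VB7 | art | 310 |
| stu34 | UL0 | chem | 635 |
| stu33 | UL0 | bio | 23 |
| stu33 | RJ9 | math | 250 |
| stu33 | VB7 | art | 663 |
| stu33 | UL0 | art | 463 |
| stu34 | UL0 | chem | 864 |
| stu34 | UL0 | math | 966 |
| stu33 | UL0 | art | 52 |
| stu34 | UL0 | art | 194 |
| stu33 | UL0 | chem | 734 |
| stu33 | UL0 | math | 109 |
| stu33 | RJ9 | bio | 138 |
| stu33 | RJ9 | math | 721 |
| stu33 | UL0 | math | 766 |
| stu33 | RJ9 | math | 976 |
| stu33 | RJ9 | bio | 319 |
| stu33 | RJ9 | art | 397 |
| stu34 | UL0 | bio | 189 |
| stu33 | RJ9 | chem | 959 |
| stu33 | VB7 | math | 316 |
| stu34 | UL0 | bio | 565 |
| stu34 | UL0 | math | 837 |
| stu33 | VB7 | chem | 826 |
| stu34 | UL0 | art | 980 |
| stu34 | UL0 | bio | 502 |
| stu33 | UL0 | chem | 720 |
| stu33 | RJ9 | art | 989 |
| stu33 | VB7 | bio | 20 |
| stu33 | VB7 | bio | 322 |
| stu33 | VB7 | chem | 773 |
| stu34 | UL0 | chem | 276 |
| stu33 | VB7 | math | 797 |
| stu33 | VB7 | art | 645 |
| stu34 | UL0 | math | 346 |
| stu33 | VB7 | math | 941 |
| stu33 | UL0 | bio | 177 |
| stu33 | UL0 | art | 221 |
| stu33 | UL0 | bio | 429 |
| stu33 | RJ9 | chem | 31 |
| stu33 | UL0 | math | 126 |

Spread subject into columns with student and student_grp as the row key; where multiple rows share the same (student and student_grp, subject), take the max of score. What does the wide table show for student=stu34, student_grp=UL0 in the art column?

980

Rows with student=stu34, student_grp=UL0 and subject=art: score values are 321, 194, 980.
max(321, 194, 980) = 980.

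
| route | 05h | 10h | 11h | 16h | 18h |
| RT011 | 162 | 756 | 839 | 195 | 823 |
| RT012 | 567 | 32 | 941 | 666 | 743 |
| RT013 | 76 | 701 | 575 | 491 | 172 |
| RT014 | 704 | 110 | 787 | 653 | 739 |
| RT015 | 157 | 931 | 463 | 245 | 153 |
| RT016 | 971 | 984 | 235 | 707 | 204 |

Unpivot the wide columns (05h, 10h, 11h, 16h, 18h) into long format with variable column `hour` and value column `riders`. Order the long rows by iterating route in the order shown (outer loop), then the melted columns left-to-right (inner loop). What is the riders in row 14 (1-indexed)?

30 rows total (6 × 5). Row 14: index ⌊(14-1)/5⌋ = 2 into route → RT013; (14-1) mod 5 = 3 into the melted columns → 16h.
So row 14 is (RT013, 16h, 491); riders = 491.

491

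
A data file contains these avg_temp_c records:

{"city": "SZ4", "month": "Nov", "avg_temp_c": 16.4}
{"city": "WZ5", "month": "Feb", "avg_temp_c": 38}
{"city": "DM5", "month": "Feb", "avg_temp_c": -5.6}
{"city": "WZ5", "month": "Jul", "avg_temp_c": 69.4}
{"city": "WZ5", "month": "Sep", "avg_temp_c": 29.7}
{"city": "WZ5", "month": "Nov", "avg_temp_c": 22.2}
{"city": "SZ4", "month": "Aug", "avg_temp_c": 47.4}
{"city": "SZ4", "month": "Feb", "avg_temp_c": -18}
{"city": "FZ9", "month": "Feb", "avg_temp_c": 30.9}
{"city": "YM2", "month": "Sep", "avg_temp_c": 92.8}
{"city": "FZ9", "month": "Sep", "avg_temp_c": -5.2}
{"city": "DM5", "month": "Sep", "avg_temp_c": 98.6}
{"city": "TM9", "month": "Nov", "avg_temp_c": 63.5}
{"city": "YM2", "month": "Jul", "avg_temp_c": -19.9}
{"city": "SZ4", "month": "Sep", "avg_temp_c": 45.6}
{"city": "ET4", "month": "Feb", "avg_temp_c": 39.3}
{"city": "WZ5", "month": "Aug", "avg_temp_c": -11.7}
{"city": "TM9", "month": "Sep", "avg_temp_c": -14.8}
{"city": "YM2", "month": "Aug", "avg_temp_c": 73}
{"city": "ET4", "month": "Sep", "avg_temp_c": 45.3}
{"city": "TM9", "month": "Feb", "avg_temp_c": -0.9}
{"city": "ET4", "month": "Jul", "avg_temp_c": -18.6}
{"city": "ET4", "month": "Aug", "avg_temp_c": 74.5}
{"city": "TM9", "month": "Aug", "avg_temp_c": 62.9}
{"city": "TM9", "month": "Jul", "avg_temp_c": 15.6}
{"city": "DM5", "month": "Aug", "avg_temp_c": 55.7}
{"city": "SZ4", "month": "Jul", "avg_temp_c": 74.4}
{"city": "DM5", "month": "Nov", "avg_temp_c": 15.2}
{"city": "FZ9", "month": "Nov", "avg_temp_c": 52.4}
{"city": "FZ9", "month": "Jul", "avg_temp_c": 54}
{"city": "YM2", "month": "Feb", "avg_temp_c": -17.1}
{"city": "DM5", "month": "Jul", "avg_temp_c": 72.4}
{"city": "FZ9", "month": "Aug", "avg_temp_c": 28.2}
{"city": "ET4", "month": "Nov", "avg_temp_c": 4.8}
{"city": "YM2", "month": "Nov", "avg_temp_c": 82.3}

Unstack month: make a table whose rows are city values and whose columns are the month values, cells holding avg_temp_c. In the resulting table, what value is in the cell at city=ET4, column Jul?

-18.6

Wide layout: rows indexed by city, columns are the 5 distinct month values (Nov, Feb, Jul, Sep, Aug).
Cell (city=ET4, month=Jul) draws from the long row where city=ET4 and month=Jul, which has avg_temp_c=-18.6.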